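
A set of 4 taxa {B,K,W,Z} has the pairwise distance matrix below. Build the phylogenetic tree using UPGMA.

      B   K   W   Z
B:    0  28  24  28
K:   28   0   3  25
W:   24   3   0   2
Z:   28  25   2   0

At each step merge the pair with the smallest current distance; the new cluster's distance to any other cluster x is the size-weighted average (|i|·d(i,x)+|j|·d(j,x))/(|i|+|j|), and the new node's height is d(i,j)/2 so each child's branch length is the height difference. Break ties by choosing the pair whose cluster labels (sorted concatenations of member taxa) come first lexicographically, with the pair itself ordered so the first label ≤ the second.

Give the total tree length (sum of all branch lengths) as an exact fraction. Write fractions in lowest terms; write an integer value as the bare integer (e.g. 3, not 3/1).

104/3

iteration 1: select W,Z (d=2); attach at lengths (1, 1); label the merged cluster WZ
  updated: d(B,WZ)=26, d(K,WZ)=14
iteration 2: select K,WZ (d=14); attach at lengths (7, 6); label the merged cluster KWZ
  updated: d(B,KWZ)=80/3
iteration 3: select B,KWZ (d=80/3); attach at lengths (40/3, 19/3); label the merged cluster BKWZ
final tree: (B:40/3,(K:7,(W:1,Z:1):6):19/3)
total length: 104/3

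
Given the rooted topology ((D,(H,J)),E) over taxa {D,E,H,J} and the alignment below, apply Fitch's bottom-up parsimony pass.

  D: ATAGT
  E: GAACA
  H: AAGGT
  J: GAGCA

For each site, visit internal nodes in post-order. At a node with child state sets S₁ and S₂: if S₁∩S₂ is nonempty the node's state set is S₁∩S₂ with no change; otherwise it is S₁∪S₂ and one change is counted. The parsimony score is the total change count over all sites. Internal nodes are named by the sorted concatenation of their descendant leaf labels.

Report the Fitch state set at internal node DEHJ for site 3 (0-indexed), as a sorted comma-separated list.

C,G

HJ@0: {A} ∪ {G} = {A,G} (union, +1)
DHJ@0: {A} ∩ {A,G} = {A} (intersection, +0)
DEHJ@0: {A} ∪ {G} = {A,G} (union, +1)
HJ@1: {A} ∩ {A} = {A} (intersection, +0)
DHJ@1: {T} ∪ {A} = {A,T} (union, +1)
DEHJ@1: {A,T} ∩ {A} = {A} (intersection, +0)
HJ@2: {G} ∩ {G} = {G} (intersection, +0)
DHJ@2: {A} ∪ {G} = {A,G} (union, +1)
DEHJ@2: {A,G} ∩ {A} = {A} (intersection, +0)
HJ@3: {G} ∪ {C} = {C,G} (union, +1)
DHJ@3: {G} ∩ {C,G} = {G} (intersection, +0)
DEHJ@3: {G} ∪ {C} = {C,G} (union, +1)
HJ@4: {T} ∪ {A} = {A,T} (union, +1)
DHJ@4: {T} ∩ {A,T} = {T} (intersection, +0)
DEHJ@4: {T} ∪ {A} = {A,T} (union, +1)
per-site changes: [2, 1, 1, 2, 2]; total = 8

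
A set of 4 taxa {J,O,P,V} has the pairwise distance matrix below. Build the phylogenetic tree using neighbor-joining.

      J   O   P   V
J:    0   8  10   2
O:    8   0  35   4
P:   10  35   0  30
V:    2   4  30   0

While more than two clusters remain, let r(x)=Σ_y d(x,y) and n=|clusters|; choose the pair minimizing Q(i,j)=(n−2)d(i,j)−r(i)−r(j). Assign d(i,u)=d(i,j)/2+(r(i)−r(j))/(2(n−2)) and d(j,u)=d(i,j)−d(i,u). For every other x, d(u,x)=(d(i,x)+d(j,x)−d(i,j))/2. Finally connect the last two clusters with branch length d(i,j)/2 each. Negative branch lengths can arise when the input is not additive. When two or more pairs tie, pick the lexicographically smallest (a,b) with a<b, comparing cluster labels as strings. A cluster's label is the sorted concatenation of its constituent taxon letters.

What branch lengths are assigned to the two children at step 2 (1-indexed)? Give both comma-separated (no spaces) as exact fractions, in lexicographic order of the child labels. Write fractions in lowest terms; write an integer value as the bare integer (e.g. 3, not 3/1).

1. join J+P (d=10, Q=-75) ⇒ JP; edges |J|=-35/4, |P|=75/4
  updated: d(JP,O)=33/2, d(JP,V)=11
2. join JP+O (d=33/2, Q=-63/2) ⇒ JOP; edges |JP|=47/4, |O|=19/4
  updated: d(JOP,V)=-3/4
3. join JOP+V (d=-3/4) ⇒ JOPV; edges |JOP|=-3/8, |V|=-3/8
final tree: (((J:-35/4,P:75/4):47/4,O:19/4):-3/8,V:-3/8)
total length: 103/4

47/4,19/4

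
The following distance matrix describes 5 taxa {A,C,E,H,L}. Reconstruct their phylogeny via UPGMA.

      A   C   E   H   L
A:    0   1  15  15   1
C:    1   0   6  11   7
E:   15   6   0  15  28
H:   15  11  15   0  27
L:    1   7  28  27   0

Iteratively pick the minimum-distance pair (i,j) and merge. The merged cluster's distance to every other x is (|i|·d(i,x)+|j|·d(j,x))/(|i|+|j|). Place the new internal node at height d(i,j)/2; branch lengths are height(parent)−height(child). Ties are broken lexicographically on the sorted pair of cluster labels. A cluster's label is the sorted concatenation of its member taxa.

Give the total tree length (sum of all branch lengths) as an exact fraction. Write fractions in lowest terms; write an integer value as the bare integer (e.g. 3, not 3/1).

step 1: merge (A,C) at d=1; branch lengths A→1/2, C→1/2; new cluster AC
  updated: d(AC,E)=21/2, d(AC,H)=13, d(AC,L)=4
step 2: merge (AC,L) at d=4; branch lengths AC→3/2, L→2; new cluster ACL
  updated: d(ACL,E)=49/3, d(ACL,H)=53/3
step 3: merge (E,H) at d=15; branch lengths E→15/2, H→15/2; new cluster EH
  updated: d(ACL,EH)=17
step 4: merge (ACL,EH) at d=17; branch lengths ACL→13/2, EH→1; new cluster ACEHL
final tree: (((A:1/2,C:1/2):3/2,L:2):13/2,(E:15/2,H:15/2):1)
total length: 27

27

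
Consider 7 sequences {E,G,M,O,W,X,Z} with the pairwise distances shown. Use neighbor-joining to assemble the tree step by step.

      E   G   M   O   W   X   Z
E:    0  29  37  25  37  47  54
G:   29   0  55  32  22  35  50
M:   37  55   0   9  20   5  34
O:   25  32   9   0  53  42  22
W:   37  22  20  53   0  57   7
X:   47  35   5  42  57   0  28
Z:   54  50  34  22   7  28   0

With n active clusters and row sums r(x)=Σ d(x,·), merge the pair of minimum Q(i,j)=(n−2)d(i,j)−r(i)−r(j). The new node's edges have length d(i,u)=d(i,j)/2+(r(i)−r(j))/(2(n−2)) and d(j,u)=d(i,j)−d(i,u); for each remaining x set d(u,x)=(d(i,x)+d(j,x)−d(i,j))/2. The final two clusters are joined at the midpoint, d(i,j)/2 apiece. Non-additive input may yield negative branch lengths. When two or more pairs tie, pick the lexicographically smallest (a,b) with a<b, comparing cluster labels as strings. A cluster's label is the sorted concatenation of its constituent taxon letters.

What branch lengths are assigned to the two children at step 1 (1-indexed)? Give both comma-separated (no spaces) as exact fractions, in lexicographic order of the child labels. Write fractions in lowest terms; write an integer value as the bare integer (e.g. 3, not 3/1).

18/5,17/5

iteration 1: select W,Z (d=7, Q=-356); attach at lengths (18/5, 17/5); label the merged cluster WZ
  updated: d(E,WZ)=42, d(G,WZ)=65/2, d(M,WZ)=47/2, d(O,WZ)=34, d(WZ,X)=39
iteration 2: select M,X (d=5, Q=-555/2); attach at lengths (-37/16, 117/16); label the merged cluster MX
  updated: d(E,MX)=79/2, d(G,MX)=85/2, d(MX,O)=23, d(MX,WZ)=115/4
iteration 3: select MX,WZ (d=115/4, Q=-739/4); attach at lengths (331/24, 359/24); label the merged cluster MWXZ
  updated: d(E,MWXZ)=211/8, d(G,MWXZ)=185/8, d(MWXZ,O)=113/8
iteration 4: select E,G (d=29, Q=-213/2); attach at lengths (217/16, 247/16); label the merged cluster EG
  updated: d(EG,MWXZ)=41/4, d(EG,O)=14
iteration 5: select EG,MWXZ (d=41/4, Q=-307/8); attach at lengths (81/16, 83/16); label the merged cluster EGMWXZ
  updated: d(EGMWXZ,O)=143/16
iteration 6: select EGMWXZ,O (d=143/16); attach at lengths (143/32, 143/32); label the merged cluster EGMOWXZ
final tree: (((E:217/16,G:247/16):81/16,((M:-37/16,X:117/16):331/24,(W:18/5,Z:17/5):359/24):83/16):143/32,O:143/32)
total length: 1423/16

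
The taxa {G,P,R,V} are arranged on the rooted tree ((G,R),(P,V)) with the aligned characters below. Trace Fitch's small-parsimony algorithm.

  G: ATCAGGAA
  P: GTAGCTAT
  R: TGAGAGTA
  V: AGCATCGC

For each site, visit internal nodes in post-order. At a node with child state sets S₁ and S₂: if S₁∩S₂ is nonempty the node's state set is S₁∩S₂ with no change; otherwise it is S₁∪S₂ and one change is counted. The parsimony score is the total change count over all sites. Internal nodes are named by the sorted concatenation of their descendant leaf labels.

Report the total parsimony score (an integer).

17

[col 0] GR: children G:{A}, R:{T} ∪→ {A,T}; cost 1
[col 0] PV: children P:{G}, V:{A} ∪→ {A,G}; cost 1
[col 0] GPRV: children GR:{A,T}, PV:{A,G} ∩→ {A}; cost 0
[col 1] GR: children G:{T}, R:{G} ∪→ {G,T}; cost 1
[col 1] PV: children P:{T}, V:{G} ∪→ {G,T}; cost 1
[col 1] GPRV: children GR:{G,T}, PV:{G,T} ∩→ {G,T}; cost 0
[col 2] GR: children G:{C}, R:{A} ∪→ {A,C}; cost 1
[col 2] PV: children P:{A}, V:{C} ∪→ {A,C}; cost 1
[col 2] GPRV: children GR:{A,C}, PV:{A,C} ∩→ {A,C}; cost 0
[col 3] GR: children G:{A}, R:{G} ∪→ {A,G}; cost 1
[col 3] PV: children P:{G}, V:{A} ∪→ {A,G}; cost 1
[col 3] GPRV: children GR:{A,G}, PV:{A,G} ∩→ {A,G}; cost 0
[col 4] GR: children G:{G}, R:{A} ∪→ {A,G}; cost 1
[col 4] PV: children P:{C}, V:{T} ∪→ {C,T}; cost 1
[col 4] GPRV: children GR:{A,G}, PV:{C,T} ∪→ {A,C,G,T}; cost 1
[col 5] GR: children G:{G}, R:{G} ∩→ {G}; cost 0
[col 5] PV: children P:{T}, V:{C} ∪→ {C,T}; cost 1
[col 5] GPRV: children GR:{G}, PV:{C,T} ∪→ {C,G,T}; cost 1
[col 6] GR: children G:{A}, R:{T} ∪→ {A,T}; cost 1
[col 6] PV: children P:{A}, V:{G} ∪→ {A,G}; cost 1
[col 6] GPRV: children GR:{A,T}, PV:{A,G} ∩→ {A}; cost 0
[col 7] GR: children G:{A}, R:{A} ∩→ {A}; cost 0
[col 7] PV: children P:{T}, V:{C} ∪→ {C,T}; cost 1
[col 7] GPRV: children GR:{A}, PV:{C,T} ∪→ {A,C,T}; cost 1
per-site changes: [2, 2, 2, 2, 3, 2, 2, 2]; total = 17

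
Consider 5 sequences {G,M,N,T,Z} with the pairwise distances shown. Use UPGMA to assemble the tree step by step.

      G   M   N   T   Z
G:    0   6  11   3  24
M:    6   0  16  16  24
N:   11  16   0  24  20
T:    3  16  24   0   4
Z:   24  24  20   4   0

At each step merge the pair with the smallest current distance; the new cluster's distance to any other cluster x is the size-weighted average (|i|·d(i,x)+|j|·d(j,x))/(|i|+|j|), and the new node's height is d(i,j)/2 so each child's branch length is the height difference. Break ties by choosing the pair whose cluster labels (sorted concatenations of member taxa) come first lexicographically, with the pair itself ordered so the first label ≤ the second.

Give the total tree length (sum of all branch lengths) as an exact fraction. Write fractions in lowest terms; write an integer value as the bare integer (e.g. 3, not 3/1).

67/2

1. join G+T (d=3) ⇒ GT; edges |G|=3/2, |T|=3/2
  updated: d(GT,M)=11, d(GT,N)=35/2, d(GT,Z)=14
2. join GT+M (d=11) ⇒ GMT; edges |GT|=4, |M|=11/2
  updated: d(GMT,N)=17, d(GMT,Z)=52/3
3. join GMT+N (d=17) ⇒ GMNT; edges |GMT|=3, |N|=17/2
  updated: d(GMNT,Z)=18
4. join GMNT+Z (d=18) ⇒ GMNTZ; edges |GMNT|=1/2, |Z|=9
final tree: ((((G:3/2,T:3/2):4,M:11/2):3,N:17/2):1/2,Z:9)
total length: 67/2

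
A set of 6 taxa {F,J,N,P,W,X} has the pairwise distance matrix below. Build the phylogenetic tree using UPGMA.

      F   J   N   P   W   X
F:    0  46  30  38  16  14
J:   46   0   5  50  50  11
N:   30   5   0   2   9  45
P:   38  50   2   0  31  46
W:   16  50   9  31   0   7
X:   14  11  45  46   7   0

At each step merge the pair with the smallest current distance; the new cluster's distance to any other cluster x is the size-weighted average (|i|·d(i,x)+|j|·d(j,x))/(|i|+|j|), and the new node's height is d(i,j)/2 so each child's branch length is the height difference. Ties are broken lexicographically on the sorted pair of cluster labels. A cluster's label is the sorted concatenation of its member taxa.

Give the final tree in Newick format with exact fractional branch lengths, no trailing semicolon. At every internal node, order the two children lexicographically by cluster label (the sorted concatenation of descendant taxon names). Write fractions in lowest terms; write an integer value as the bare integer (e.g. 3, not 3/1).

step 1: merge (N,P) at d=2; branch lengths N→1, P→1; new cluster NP
  updated: d(F,NP)=34, d(J,NP)=55/2, d(NP,W)=20, d(NP,X)=91/2
step 2: merge (W,X) at d=7; branch lengths W→7/2, X→7/2; new cluster WX
  updated: d(F,WX)=15, d(J,WX)=61/2, d(NP,WX)=131/4
step 3: merge (F,WX) at d=15; branch lengths F→15/2, WX→4; new cluster FWX
  updated: d(FWX,J)=107/3, d(FWX,NP)=199/6
step 4: merge (J,NP) at d=55/2; branch lengths J→55/4, NP→51/4; new cluster JNP
  updated: d(FWX,JNP)=34
step 5: merge (FWX,JNP) at d=34; branch lengths FWX→19/2, JNP→13/4; new cluster FJNPWX
final tree: ((F:15/2,(W:7/2,X:7/2):4):19/2,(J:55/4,(N:1,P:1):51/4):13/4)
total length: 239/4

((F:15/2,(W:7/2,X:7/2):4):19/2,(J:55/4,(N:1,P:1):51/4):13/4)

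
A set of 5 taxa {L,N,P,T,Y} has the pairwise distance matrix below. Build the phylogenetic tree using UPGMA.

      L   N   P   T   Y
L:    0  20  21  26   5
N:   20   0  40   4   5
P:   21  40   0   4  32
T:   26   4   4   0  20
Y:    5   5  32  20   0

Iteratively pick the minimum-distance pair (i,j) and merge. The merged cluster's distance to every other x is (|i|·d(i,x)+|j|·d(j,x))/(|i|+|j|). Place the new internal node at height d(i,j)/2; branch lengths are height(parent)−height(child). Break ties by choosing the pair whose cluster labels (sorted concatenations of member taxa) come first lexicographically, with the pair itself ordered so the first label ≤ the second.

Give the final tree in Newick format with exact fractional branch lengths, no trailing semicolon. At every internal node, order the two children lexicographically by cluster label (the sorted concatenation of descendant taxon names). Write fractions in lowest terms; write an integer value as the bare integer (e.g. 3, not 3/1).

(((L:5/2,Y:5/2):51/8,(N:2,T:2):55/8):13/4,P:97/8)

iteration 1: select N,T (d=4); attach at lengths (2, 2); label the merged cluster NT
  updated: d(L,NT)=23, d(NT,P)=22, d(NT,Y)=25/2
iteration 2: select L,Y (d=5); attach at lengths (5/2, 5/2); label the merged cluster LY
  updated: d(LY,NT)=71/4, d(LY,P)=53/2
iteration 3: select LY,NT (d=71/4); attach at lengths (51/8, 55/8); label the merged cluster LNTY
  updated: d(LNTY,P)=97/4
iteration 4: select LNTY,P (d=97/4); attach at lengths (13/4, 97/8); label the merged cluster LNPTY
final tree: (((L:5/2,Y:5/2):51/8,(N:2,T:2):55/8):13/4,P:97/8)
total length: 301/8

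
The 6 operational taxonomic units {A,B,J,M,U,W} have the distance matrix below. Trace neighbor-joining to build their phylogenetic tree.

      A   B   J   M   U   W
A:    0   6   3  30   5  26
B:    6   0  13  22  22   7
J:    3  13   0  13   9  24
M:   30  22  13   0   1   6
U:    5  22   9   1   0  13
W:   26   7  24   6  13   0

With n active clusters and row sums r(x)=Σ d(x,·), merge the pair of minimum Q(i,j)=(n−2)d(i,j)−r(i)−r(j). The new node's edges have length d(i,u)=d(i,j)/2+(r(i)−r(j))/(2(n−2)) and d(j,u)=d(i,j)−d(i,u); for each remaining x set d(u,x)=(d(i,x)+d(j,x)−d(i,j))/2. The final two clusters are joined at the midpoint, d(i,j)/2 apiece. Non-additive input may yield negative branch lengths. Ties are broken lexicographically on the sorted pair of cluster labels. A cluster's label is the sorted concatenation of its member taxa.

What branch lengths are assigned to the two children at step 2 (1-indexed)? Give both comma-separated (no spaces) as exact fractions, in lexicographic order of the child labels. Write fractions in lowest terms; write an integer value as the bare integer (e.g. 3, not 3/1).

14/3,-2/3

step 1: merge (M,W) at d=6, Q=-124; branch lengths M→5/2, W→7/2; new cluster MW
  updated: d(A,MW)=25, d(B,MW)=23/2, d(J,MW)=31/2, d(MW,U)=4
step 2: merge (MW,U) at d=4, Q=-84; branch lengths MW→14/3, U→-2/3; new cluster MUW
  updated: d(A,MUW)=13, d(B,MUW)=59/4, d(J,MUW)=41/4
step 3: merge (A,B) at d=6, Q=-175/4; branch lengths A→1/16, B→95/16; new cluster AB
  updated: d(AB,J)=5, d(AB,MUW)=87/8
step 4: merge (AB,J) at d=5, Q=-209/8; branch lengths AB→45/16, J→35/16; new cluster ABJ
  updated: d(ABJ,MUW)=129/16
step 5: merge (ABJ,MUW) at d=129/16; branch lengths ABJ→129/32, MUW→129/32; new cluster ABJMUW
final tree: (((A:1/16,B:95/16):45/16,J:35/16):129/32,((M:5/2,W:7/2):14/3,U:-2/3):129/32)
total length: 465/16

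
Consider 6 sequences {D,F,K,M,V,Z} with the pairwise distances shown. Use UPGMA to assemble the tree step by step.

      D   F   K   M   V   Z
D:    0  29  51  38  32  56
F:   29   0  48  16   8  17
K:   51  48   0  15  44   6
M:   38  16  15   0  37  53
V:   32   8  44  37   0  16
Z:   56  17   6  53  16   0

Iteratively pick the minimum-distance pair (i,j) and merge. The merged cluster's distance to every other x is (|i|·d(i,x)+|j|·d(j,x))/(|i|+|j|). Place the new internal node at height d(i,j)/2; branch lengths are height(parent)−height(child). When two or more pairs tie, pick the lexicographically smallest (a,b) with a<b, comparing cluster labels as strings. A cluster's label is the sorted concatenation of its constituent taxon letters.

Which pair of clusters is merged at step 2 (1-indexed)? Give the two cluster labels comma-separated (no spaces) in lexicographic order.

F,V

1. join K+Z (d=6) ⇒ KZ; edges |K|=3, |Z|=3
  updated: d(D,KZ)=107/2, d(F,KZ)=65/2, d(KZ,M)=34, d(KZ,V)=30
2. join F+V (d=8) ⇒ FV; edges |F|=4, |V|=4
  updated: d(D,FV)=61/2, d(FV,KZ)=125/4, d(FV,M)=53/2
3. join FV+M (d=53/2) ⇒ FMV; edges |FV|=37/4, |M|=53/4
  updated: d(D,FMV)=33, d(FMV,KZ)=193/6
4. join FMV+KZ (d=193/6) ⇒ FKMVZ; edges |FMV|=17/6, |KZ|=157/12
  updated: d(D,FKMVZ)=206/5
5. join D+FKMVZ (d=206/5) ⇒ DFKMVZ; edges |D|=103/5, |FKMVZ|=271/60
final tree: (D:103/5,(((F:4,V:4):37/4,M:53/4):17/6,(K:3,Z:3):157/12):271/60)
total length: 1163/15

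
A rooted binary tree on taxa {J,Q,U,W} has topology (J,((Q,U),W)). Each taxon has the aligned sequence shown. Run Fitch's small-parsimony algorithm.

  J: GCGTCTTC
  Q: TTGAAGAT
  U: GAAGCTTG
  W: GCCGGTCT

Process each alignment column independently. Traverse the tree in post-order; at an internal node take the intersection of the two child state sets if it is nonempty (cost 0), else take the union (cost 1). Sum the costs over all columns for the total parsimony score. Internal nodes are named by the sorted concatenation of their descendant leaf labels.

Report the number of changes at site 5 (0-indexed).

1

[col 0] QU: children Q:{T}, U:{G} ∪→ {G,T}; cost 1
[col 0] QUW: children QU:{G,T}, W:{G} ∩→ {G}; cost 0
[col 0] JQUW: children J:{G}, QUW:{G} ∩→ {G}; cost 0
[col 1] QU: children Q:{T}, U:{A} ∪→ {A,T}; cost 1
[col 1] QUW: children QU:{A,T}, W:{C} ∪→ {A,C,T}; cost 1
[col 1] JQUW: children J:{C}, QUW:{A,C,T} ∩→ {C}; cost 0
[col 2] QU: children Q:{G}, U:{A} ∪→ {A,G}; cost 1
[col 2] QUW: children QU:{A,G}, W:{C} ∪→ {A,C,G}; cost 1
[col 2] JQUW: children J:{G}, QUW:{A,C,G} ∩→ {G}; cost 0
[col 3] QU: children Q:{A}, U:{G} ∪→ {A,G}; cost 1
[col 3] QUW: children QU:{A,G}, W:{G} ∩→ {G}; cost 0
[col 3] JQUW: children J:{T}, QUW:{G} ∪→ {G,T}; cost 1
[col 4] QU: children Q:{A}, U:{C} ∪→ {A,C}; cost 1
[col 4] QUW: children QU:{A,C}, W:{G} ∪→ {A,C,G}; cost 1
[col 4] JQUW: children J:{C}, QUW:{A,C,G} ∩→ {C}; cost 0
[col 5] QU: children Q:{G}, U:{T} ∪→ {G,T}; cost 1
[col 5] QUW: children QU:{G,T}, W:{T} ∩→ {T}; cost 0
[col 5] JQUW: children J:{T}, QUW:{T} ∩→ {T}; cost 0
[col 6] QU: children Q:{A}, U:{T} ∪→ {A,T}; cost 1
[col 6] QUW: children QU:{A,T}, W:{C} ∪→ {A,C,T}; cost 1
[col 6] JQUW: children J:{T}, QUW:{A,C,T} ∩→ {T}; cost 0
[col 7] QU: children Q:{T}, U:{G} ∪→ {G,T}; cost 1
[col 7] QUW: children QU:{G,T}, W:{T} ∩→ {T}; cost 0
[col 7] JQUW: children J:{C}, QUW:{T} ∪→ {C,T}; cost 1
per-site changes: [1, 2, 2, 2, 2, 1, 2, 2]; total = 14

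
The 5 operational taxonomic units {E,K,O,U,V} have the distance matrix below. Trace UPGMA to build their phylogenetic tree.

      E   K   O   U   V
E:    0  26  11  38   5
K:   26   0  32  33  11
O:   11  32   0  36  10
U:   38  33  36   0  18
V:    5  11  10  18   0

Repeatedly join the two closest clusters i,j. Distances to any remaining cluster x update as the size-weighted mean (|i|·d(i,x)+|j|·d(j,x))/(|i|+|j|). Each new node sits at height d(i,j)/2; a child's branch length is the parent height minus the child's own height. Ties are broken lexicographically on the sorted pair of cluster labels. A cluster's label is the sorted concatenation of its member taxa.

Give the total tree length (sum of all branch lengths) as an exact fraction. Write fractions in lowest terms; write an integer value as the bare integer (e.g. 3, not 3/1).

step 1: merge (E,V) at d=5; branch lengths E→5/2, V→5/2; new cluster EV
  updated: d(EV,K)=37/2, d(EV,O)=21/2, d(EV,U)=28
step 2: merge (EV,O) at d=21/2; branch lengths EV→11/4, O→21/4; new cluster EOV
  updated: d(EOV,K)=23, d(EOV,U)=92/3
step 3: merge (EOV,K) at d=23; branch lengths EOV→25/4, K→23/2; new cluster EKOV
  updated: d(EKOV,U)=125/4
step 4: merge (EKOV,U) at d=125/4; branch lengths EKOV→33/8, U→125/8; new cluster EKOUV
final tree: ((((E:5/2,V:5/2):11/4,O:21/4):25/4,K:23/2):33/8,U:125/8)
total length: 101/2

101/2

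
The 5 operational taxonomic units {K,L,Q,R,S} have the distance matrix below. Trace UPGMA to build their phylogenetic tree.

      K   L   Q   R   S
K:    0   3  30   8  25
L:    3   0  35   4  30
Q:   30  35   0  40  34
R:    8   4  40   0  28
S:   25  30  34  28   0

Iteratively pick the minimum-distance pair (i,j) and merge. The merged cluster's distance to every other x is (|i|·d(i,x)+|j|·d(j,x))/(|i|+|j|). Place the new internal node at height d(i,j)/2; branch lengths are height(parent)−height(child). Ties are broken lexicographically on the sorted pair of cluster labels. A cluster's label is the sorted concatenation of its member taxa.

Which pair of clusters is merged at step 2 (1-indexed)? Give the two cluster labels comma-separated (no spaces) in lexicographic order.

step 1: merge (K,L) at d=3; branch lengths K→3/2, L→3/2; new cluster KL
  updated: d(KL,Q)=65/2, d(KL,R)=6, d(KL,S)=55/2
step 2: merge (KL,R) at d=6; branch lengths KL→3/2, R→3; new cluster KLR
  updated: d(KLR,Q)=35, d(KLR,S)=83/3
step 3: merge (KLR,S) at d=83/3; branch lengths KLR→65/6, S→83/6; new cluster KLRS
  updated: d(KLRS,Q)=139/4
step 4: merge (KLRS,Q) at d=139/4; branch lengths KLRS→85/24, Q→139/8; new cluster KLQRS
final tree: ((((K:3/2,L:3/2):3/2,R:3):65/6,S:83/6):85/24,Q:139/8)
total length: 637/12

KL,R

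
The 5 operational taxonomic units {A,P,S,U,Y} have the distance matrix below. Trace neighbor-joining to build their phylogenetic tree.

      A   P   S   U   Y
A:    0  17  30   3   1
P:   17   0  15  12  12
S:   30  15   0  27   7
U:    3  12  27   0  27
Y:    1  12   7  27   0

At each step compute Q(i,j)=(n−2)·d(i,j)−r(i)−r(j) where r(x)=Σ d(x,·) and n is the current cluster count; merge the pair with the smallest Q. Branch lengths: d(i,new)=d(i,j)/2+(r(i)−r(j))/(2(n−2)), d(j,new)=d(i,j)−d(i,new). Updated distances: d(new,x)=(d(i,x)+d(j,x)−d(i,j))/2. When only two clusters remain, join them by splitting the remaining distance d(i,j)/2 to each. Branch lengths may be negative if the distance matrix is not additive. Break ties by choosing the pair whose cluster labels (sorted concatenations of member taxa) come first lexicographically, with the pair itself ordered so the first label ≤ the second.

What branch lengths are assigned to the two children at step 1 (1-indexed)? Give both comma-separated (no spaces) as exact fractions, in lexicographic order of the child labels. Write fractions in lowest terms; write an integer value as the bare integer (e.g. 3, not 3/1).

step 1: merge (A,U) at d=3, Q=-111; branch lengths A→-3/2, U→9/2; new cluster AU
  updated: d(AU,P)=13, d(AU,S)=27, d(AU,Y)=25/2
step 2: merge (AU,P) at d=13, Q=-133/2; branch lengths AU→77/8, P→27/8; new cluster APU
  updated: d(APU,S)=29/2, d(APU,Y)=23/4
step 3: merge (APU,S) at d=29/2, Q=-109/4; branch lengths APU→53/8, S→63/8; new cluster APSU
  updated: d(APSU,Y)=-7/8
step 4: merge (APSU,Y) at d=-7/8; branch lengths APSU→-7/16, Y→-7/16; new cluster APSUY
final tree: ((((A:-3/2,U:9/2):77/8,P:27/8):53/8,S:63/8):-7/16,Y:-7/16)
total length: 237/8

-3/2,9/2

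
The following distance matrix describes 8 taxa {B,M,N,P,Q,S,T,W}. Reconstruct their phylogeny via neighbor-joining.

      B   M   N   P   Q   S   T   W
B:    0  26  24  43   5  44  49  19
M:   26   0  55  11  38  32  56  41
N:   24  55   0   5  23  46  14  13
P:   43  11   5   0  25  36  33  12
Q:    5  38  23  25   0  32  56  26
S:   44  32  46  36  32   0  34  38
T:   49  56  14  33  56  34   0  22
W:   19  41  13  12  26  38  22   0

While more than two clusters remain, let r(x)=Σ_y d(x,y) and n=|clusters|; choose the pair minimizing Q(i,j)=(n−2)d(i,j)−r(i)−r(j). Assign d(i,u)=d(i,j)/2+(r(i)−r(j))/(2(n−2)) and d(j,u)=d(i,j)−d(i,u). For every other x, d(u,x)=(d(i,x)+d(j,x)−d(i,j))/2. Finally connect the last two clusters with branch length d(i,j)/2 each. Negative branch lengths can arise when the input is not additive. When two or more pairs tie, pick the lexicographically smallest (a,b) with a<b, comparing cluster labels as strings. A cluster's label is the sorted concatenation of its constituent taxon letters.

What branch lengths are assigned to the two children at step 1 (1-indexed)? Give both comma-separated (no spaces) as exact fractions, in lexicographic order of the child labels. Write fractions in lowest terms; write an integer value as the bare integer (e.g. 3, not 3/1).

35/12,25/12

1. join B+Q (d=5, Q=-385) ⇒ BQ; edges |B|=35/12, |Q|=25/12
  updated: d(BQ,M)=59/2, d(BQ,N)=21, d(BQ,P)=63/2, d(BQ,S)=71/2, d(BQ,T)=50, d(BQ,W)=20
2. join M+P (d=11, Q=-298) ⇒ MP; edges |M|=151/10, |P|=-41/10
  updated: d(BQ,MP)=25, d(MP,N)=49/2, d(MP,S)=57/2, d(MP,T)=39, d(MP,W)=21
3. join N+T (d=14, Q=-443/2) ⇒ NT; edges |N|=31/16, |T|=193/16
  updated: d(BQ,NT)=57/2, d(MP,NT)=99/4, d(NT,S)=33, d(NT,W)=21/2
4. join NT+W (d=21/2, Q=-619/4) ⇒ NTW; edges |NT|=155/24, |W|=97/24
  updated: d(BQ,NTW)=19, d(MP,NTW)=141/8, d(NTW,S)=121/4
5. join BQ+NTW (d=19, Q=-867/8) ⇒ BNQTW; edges |BQ|=405/32, |NTW|=203/32
  updated: d(BNQTW,MP)=189/16, d(BNQTW,S)=187/8
6. join BNQTW+MP (d=189/16, Q=-1019/16) ⇒ BMNPQTW; edges |BNQTW|=107/32, |MP|=271/32
  updated: d(BMNPQTW,S)=641/32
7. join BMNPQTW+S (d=641/32) ⇒ BMNPQSTW; edges |BMNPQTW|=641/64, |S|=641/64
final tree: ((((B:35/12,Q:25/12):405/32,((N:31/16,T:193/16):155/24,W:97/24):203/32):107/32,(M:151/10,P:-41/10):271/32):641/64,S:641/64)
total length: 2923/32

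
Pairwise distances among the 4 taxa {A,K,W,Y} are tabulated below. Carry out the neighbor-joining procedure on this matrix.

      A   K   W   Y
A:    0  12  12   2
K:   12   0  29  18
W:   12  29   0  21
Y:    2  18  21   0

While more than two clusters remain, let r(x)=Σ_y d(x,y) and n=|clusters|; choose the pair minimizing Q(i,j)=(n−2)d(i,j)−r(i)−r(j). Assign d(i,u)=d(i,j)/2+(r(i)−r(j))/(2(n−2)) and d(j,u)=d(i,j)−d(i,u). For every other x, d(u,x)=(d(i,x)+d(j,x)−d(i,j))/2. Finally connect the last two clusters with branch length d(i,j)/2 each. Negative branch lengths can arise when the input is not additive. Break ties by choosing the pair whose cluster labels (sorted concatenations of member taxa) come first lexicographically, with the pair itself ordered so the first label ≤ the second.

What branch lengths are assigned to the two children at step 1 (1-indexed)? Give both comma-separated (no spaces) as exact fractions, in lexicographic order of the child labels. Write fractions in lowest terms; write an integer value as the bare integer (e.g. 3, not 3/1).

1. join A+W (d=12, Q=-64) ⇒ AW; edges |A|=-3, |W|=15
  updated: d(AW,K)=29/2, d(AW,Y)=11/2
2. join AW+K (d=29/2, Q=-38) ⇒ AKW; edges |AW|=1, |K|=27/2
  updated: d(AKW,Y)=9/2
3. join AKW+Y (d=9/2) ⇒ AKWY; edges |AKW|=9/4, |Y|=9/4
final tree: (((A:-3,W:15):1,K:27/2):9/4,Y:9/4)
total length: 31

-3,15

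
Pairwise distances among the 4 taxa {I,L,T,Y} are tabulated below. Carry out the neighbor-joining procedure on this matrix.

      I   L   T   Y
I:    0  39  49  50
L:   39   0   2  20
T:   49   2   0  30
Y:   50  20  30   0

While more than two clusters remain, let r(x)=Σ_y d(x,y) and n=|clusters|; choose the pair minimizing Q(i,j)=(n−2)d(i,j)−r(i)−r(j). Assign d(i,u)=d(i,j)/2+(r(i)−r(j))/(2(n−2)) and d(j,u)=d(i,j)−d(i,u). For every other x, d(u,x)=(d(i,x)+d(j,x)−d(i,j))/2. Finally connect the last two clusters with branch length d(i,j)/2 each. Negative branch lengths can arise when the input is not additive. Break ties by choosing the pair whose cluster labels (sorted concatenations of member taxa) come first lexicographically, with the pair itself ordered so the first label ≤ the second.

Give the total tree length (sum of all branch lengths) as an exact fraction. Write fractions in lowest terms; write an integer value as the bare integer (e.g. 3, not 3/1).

121/2

iteration 1: select I,Y (d=50, Q=-138); attach at lengths (69/2, 31/2); label the merged cluster IY
  updated: d(IY,L)=9/2, d(IY,T)=29/2
iteration 2: select IY,L (d=9/2, Q=-21); attach at lengths (17/2, -4); label the merged cluster ILY
  updated: d(ILY,T)=6
iteration 3: select ILY,T (d=6); attach at lengths (3, 3); label the merged cluster ILTY
final tree: (((I:69/2,Y:31/2):17/2,L:-4):3,T:3)
total length: 121/2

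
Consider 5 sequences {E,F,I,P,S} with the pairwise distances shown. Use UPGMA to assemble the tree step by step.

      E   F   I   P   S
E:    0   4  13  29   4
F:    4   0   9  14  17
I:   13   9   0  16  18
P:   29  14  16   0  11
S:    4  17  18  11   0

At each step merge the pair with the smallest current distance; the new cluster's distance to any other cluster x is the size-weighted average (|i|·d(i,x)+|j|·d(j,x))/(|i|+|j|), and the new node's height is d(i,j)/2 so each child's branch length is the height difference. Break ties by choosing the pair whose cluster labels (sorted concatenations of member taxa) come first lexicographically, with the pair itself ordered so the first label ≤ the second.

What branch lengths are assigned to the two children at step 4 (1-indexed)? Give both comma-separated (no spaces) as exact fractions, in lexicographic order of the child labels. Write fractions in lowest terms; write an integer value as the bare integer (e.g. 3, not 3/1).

step 1: merge (E,F) at d=4; branch lengths E→2, F→2; new cluster EF
  updated: d(EF,I)=11, d(EF,P)=43/2, d(EF,S)=21/2
step 2: merge (EF,S) at d=21/2; branch lengths EF→13/4, S→21/4; new cluster EFS
  updated: d(EFS,I)=40/3, d(EFS,P)=18
step 3: merge (EFS,I) at d=40/3; branch lengths EFS→17/12, I→20/3; new cluster EFIS
  updated: d(EFIS,P)=35/2
step 4: merge (EFIS,P) at d=35/2; branch lengths EFIS→25/12, P→35/4; new cluster EFIPS
final tree: ((((E:2,F:2):13/4,S:21/4):17/12,I:20/3):25/12,P:35/4)
total length: 377/12

25/12,35/4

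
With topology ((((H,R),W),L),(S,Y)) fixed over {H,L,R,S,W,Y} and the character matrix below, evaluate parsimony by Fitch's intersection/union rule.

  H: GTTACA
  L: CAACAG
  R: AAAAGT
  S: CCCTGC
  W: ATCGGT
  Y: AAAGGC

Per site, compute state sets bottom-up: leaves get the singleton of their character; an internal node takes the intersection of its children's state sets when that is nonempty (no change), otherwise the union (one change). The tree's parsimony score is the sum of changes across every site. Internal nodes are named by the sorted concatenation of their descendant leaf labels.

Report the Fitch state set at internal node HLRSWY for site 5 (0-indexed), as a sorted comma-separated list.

[col 0] HR: children H:{G}, R:{A} ∪→ {A,G}; cost 1
[col 0] HRW: children HR:{A,G}, W:{A} ∩→ {A}; cost 0
[col 0] HLRW: children HRW:{A}, L:{C} ∪→ {A,C}; cost 1
[col 0] SY: children S:{C}, Y:{A} ∪→ {A,C}; cost 1
[col 0] HLRSWY: children HLRW:{A,C}, SY:{A,C} ∩→ {A,C}; cost 0
[col 1] HR: children H:{T}, R:{A} ∪→ {A,T}; cost 1
[col 1] HRW: children HR:{A,T}, W:{T} ∩→ {T}; cost 0
[col 1] HLRW: children HRW:{T}, L:{A} ∪→ {A,T}; cost 1
[col 1] SY: children S:{C}, Y:{A} ∪→ {A,C}; cost 1
[col 1] HLRSWY: children HLRW:{A,T}, SY:{A,C} ∩→ {A}; cost 0
[col 2] HR: children H:{T}, R:{A} ∪→ {A,T}; cost 1
[col 2] HRW: children HR:{A,T}, W:{C} ∪→ {A,C,T}; cost 1
[col 2] HLRW: children HRW:{A,C,T}, L:{A} ∩→ {A}; cost 0
[col 2] SY: children S:{C}, Y:{A} ∪→ {A,C}; cost 1
[col 2] HLRSWY: children HLRW:{A}, SY:{A,C} ∩→ {A}; cost 0
[col 3] HR: children H:{A}, R:{A} ∩→ {A}; cost 0
[col 3] HRW: children HR:{A}, W:{G} ∪→ {A,G}; cost 1
[col 3] HLRW: children HRW:{A,G}, L:{C} ∪→ {A,C,G}; cost 1
[col 3] SY: children S:{T}, Y:{G} ∪→ {G,T}; cost 1
[col 3] HLRSWY: children HLRW:{A,C,G}, SY:{G,T} ∩→ {G}; cost 0
[col 4] HR: children H:{C}, R:{G} ∪→ {C,G}; cost 1
[col 4] HRW: children HR:{C,G}, W:{G} ∩→ {G}; cost 0
[col 4] HLRW: children HRW:{G}, L:{A} ∪→ {A,G}; cost 1
[col 4] SY: children S:{G}, Y:{G} ∩→ {G}; cost 0
[col 4] HLRSWY: children HLRW:{A,G}, SY:{G} ∩→ {G}; cost 0
[col 5] HR: children H:{A}, R:{T} ∪→ {A,T}; cost 1
[col 5] HRW: children HR:{A,T}, W:{T} ∩→ {T}; cost 0
[col 5] HLRW: children HRW:{T}, L:{G} ∪→ {G,T}; cost 1
[col 5] SY: children S:{C}, Y:{C} ∩→ {C}; cost 0
[col 5] HLRSWY: children HLRW:{G,T}, SY:{C} ∪→ {C,G,T}; cost 1
per-site changes: [3, 3, 3, 3, 2, 3]; total = 17

C,G,T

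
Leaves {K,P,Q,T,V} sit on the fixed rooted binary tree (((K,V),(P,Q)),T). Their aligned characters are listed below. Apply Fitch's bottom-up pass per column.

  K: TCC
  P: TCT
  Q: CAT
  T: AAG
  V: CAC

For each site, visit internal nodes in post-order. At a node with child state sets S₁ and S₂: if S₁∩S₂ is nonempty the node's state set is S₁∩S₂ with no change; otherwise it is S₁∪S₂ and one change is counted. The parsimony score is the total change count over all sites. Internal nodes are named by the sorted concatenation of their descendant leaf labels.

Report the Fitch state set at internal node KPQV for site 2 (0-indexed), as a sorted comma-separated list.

C,T

KV@0: {T} ∪ {C} = {C,T} (union, +1)
PQ@0: {T} ∪ {C} = {C,T} (union, +1)
KPQV@0: {C,T} ∩ {C,T} = {C,T} (intersection, +0)
KPQTV@0: {C,T} ∪ {A} = {A,C,T} (union, +1)
KV@1: {C} ∪ {A} = {A,C} (union, +1)
PQ@1: {C} ∪ {A} = {A,C} (union, +1)
KPQV@1: {A,C} ∩ {A,C} = {A,C} (intersection, +0)
KPQTV@1: {A,C} ∩ {A} = {A} (intersection, +0)
KV@2: {C} ∩ {C} = {C} (intersection, +0)
PQ@2: {T} ∩ {T} = {T} (intersection, +0)
KPQV@2: {C} ∪ {T} = {C,T} (union, +1)
KPQTV@2: {C,T} ∪ {G} = {C,G,T} (union, +1)
per-site changes: [3, 2, 2]; total = 7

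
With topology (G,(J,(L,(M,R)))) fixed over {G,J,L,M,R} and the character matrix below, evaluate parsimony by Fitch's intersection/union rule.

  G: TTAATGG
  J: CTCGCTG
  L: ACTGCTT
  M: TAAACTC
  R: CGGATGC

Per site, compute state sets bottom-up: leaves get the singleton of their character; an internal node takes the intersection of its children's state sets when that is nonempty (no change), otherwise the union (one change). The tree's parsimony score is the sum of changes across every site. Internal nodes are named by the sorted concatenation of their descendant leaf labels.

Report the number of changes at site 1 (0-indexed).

[col 0] MR: children M:{T}, R:{C} ∪→ {C,T}; cost 1
[col 0] LMR: children L:{A}, MR:{C,T} ∪→ {A,C,T}; cost 1
[col 0] JLMR: children J:{C}, LMR:{A,C,T} ∩→ {C}; cost 0
[col 0] GJLMR: children G:{T}, JLMR:{C} ∪→ {C,T}; cost 1
[col 1] MR: children M:{A}, R:{G} ∪→ {A,G}; cost 1
[col 1] LMR: children L:{C}, MR:{A,G} ∪→ {A,C,G}; cost 1
[col 1] JLMR: children J:{T}, LMR:{A,C,G} ∪→ {A,C,G,T}; cost 1
[col 1] GJLMR: children G:{T}, JLMR:{A,C,G,T} ∩→ {T}; cost 0
[col 2] MR: children M:{A}, R:{G} ∪→ {A,G}; cost 1
[col 2] LMR: children L:{T}, MR:{A,G} ∪→ {A,G,T}; cost 1
[col 2] JLMR: children J:{C}, LMR:{A,G,T} ∪→ {A,C,G,T}; cost 1
[col 2] GJLMR: children G:{A}, JLMR:{A,C,G,T} ∩→ {A}; cost 0
[col 3] MR: children M:{A}, R:{A} ∩→ {A}; cost 0
[col 3] LMR: children L:{G}, MR:{A} ∪→ {A,G}; cost 1
[col 3] JLMR: children J:{G}, LMR:{A,G} ∩→ {G}; cost 0
[col 3] GJLMR: children G:{A}, JLMR:{G} ∪→ {A,G}; cost 1
[col 4] MR: children M:{C}, R:{T} ∪→ {C,T}; cost 1
[col 4] LMR: children L:{C}, MR:{C,T} ∩→ {C}; cost 0
[col 4] JLMR: children J:{C}, LMR:{C} ∩→ {C}; cost 0
[col 4] GJLMR: children G:{T}, JLMR:{C} ∪→ {C,T}; cost 1
[col 5] MR: children M:{T}, R:{G} ∪→ {G,T}; cost 1
[col 5] LMR: children L:{T}, MR:{G,T} ∩→ {T}; cost 0
[col 5] JLMR: children J:{T}, LMR:{T} ∩→ {T}; cost 0
[col 5] GJLMR: children G:{G}, JLMR:{T} ∪→ {G,T}; cost 1
[col 6] MR: children M:{C}, R:{C} ∩→ {C}; cost 0
[col 6] LMR: children L:{T}, MR:{C} ∪→ {C,T}; cost 1
[col 6] JLMR: children J:{G}, LMR:{C,T} ∪→ {C,G,T}; cost 1
[col 6] GJLMR: children G:{G}, JLMR:{C,G,T} ∩→ {G}; cost 0
per-site changes: [3, 3, 3, 2, 2, 2, 2]; total = 17

3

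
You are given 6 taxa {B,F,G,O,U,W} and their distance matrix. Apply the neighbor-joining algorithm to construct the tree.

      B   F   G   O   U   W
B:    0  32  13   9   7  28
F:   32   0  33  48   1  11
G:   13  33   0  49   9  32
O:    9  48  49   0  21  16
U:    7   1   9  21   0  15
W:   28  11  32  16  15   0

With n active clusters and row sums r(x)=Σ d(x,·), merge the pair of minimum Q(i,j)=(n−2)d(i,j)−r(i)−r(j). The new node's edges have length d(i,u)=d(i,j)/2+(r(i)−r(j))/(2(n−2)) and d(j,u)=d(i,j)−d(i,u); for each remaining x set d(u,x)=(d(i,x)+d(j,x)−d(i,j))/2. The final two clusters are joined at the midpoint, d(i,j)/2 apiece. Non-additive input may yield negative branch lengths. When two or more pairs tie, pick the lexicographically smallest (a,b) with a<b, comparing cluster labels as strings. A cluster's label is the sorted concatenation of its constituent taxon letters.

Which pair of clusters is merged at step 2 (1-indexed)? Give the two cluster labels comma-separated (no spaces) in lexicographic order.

1. join B+O (d=9, Q=-196) ⇒ BO; edges |B|=-9/4, |O|=45/4
  updated: d(BO,F)=71/2, d(BO,G)=53/2, d(BO,U)=19/2, d(BO,W)=35/2
2. join F+W (d=11, Q=-123) ⇒ FW; edges |F|=19/3, |W|=14/3
  updated: d(BO,FW)=21, d(FW,G)=27, d(FW,U)=5/2
3. join BO+G (d=53/2, Q=-133/2) ⇒ BGO; edges |BO|=95/8, |G|=117/8
  updated: d(BGO,FW)=43/4, d(BGO,U)=-4
4. join BGO+FW (d=43/4, Q=-37/4) ⇒ BFGOW; edges |BGO|=17/8, |FW|=69/8
  updated: d(BFGOW,U)=-49/8
5. join BFGOW+U (d=-49/8) ⇒ BFGOUW; edges |BFGOW|=-49/16, |U|=-49/16
final tree: ((((B:-9/4,O:45/4):95/8,G:117/8):17/8,(F:19/3,W:14/3):69/8):-49/16,U:-49/16)
total length: 409/8

F,W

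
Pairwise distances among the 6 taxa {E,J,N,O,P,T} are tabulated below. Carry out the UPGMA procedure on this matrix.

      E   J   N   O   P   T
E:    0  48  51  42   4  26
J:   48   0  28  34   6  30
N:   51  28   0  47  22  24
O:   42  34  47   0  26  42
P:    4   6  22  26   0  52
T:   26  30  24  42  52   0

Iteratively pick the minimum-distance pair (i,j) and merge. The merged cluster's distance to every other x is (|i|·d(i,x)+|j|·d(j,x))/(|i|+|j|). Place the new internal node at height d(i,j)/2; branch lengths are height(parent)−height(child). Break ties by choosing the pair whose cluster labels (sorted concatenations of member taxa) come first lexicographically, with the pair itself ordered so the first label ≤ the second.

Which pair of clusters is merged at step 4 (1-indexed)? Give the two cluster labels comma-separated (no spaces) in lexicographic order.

1. join E+P (d=4) ⇒ EP; edges |E|=2, |P|=2
  updated: d(EP,J)=27, d(EP,N)=73/2, d(EP,O)=34, d(EP,T)=39
2. join N+T (d=24) ⇒ NT; edges |N|=12, |T|=12
  updated: d(EP,NT)=151/4, d(J,NT)=29, d(NT,O)=89/2
3. join EP+J (d=27) ⇒ EJP; edges |EP|=23/2, |J|=27/2
  updated: d(EJP,NT)=209/6, d(EJP,O)=34
4. join EJP+O (d=34) ⇒ EJOP; edges |EJP|=7/2, |O|=17
  updated: d(EJOP,NT)=149/4
5. join EJOP+NT (d=149/4) ⇒ EJNOPT; edges |EJOP|=13/8, |NT|=53/8
final tree: ((((E:2,P:2):23/2,J:27/2):7/2,O:17):13/8,(N:12,T:12):53/8)
total length: 327/4

EJP,O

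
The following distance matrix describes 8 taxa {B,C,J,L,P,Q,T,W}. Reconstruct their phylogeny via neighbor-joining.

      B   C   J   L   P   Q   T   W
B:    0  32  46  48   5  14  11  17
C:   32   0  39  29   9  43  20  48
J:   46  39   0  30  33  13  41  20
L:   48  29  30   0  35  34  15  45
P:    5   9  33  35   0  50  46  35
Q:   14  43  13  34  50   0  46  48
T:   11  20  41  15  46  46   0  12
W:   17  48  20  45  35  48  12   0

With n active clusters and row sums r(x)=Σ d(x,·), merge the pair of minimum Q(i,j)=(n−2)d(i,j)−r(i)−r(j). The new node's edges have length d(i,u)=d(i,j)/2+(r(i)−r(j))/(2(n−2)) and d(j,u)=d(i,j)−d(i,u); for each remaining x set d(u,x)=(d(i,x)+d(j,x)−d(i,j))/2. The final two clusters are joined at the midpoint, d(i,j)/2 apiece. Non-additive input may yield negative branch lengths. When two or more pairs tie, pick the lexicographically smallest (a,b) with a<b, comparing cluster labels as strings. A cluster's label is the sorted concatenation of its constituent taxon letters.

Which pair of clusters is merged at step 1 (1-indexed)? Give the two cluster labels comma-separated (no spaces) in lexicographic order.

J,Q

1. join J+Q (d=13, Q=-392) ⇒ JQ; edges |J|=13/3, |Q|=26/3
  updated: d(B,JQ)=47/2, d(C,JQ)=69/2, d(JQ,L)=51/2, d(JQ,P)=35, d(JQ,T)=37, d(JQ,W)=55/2
2. join C+P (d=9, Q=-585/2) ⇒ CP; edges |C|=21/4, |P|=15/4
  updated: d(B,CP)=14, d(CP,JQ)=121/4, d(CP,L)=55/2, d(CP,T)=57/2, d(CP,W)=37
3. join L+T (d=15, Q=-409/2) ⇒ LT; edges |L|=235/16, |T|=5/16
  updated: d(B,LT)=22, d(CP,LT)=41/2, d(JQ,LT)=95/4, d(LT,W)=21
4. join B+CP (d=14, Q=-545/4) ⇒ BCP; edges |B|=67/24, |CP|=269/24
  updated: d(BCP,JQ)=159/8, d(BCP,LT)=57/4, d(BCP,W)=20
5. join BCP+JQ (d=159/8, Q=-171/2) ⇒ BCJPQ; edges |BCP|=91/16, |JQ|=227/16
  updated: d(BCJPQ,LT)=145/16, d(BCJPQ,W)=221/16
6. join BCJPQ+LT (d=145/16, Q=-351/8) ⇒ BCJLPQT; edges |BCJPQ|=15/16, |LT|=65/8
  updated: d(BCJLPQT,W)=103/8
7. join BCJLPQT+W (d=103/8) ⇒ BCJLPQTW; edges |BCJLPQT|=103/16, |W|=103/16
final tree: ((((B:67/24,(C:21/4,P:15/4):269/24):91/16,(J:13/3,Q:26/3):227/16):15/16,(L:235/16,T:5/16):65/8):103/16,W:103/16)
total length: 1485/16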